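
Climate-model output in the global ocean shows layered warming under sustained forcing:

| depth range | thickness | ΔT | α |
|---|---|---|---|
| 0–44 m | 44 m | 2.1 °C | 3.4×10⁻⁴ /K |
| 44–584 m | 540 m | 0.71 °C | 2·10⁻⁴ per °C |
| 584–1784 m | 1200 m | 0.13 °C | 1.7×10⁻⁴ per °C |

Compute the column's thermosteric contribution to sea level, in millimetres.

0–44 m: 2.1 × 44 × 3.4×10⁻⁴ = 0.031416 m
Layer 2: 2×10⁻⁴ × 0.71 × 540 = 0.07668 m
584–1784 m: 0.13 × 1200 × 1.7×10⁻⁴ = 0.02652 m
Δh = 0.031416 + 0.07668 + 0.02652 = 0.134616 m

130 mm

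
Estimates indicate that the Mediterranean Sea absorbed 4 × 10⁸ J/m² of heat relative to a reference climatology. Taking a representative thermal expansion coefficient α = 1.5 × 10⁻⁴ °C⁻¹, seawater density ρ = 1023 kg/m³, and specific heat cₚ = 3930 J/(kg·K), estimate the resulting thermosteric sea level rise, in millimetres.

Δh ≈ 15 mm

Δh = αQ/(ρcₚ) = 1.5×10⁻⁴ × 4×10⁸ / (1023 × 3930) ≈ 0.014924 m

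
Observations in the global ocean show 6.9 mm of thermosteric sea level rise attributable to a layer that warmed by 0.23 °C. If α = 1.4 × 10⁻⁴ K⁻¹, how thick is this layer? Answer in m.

214 m

H = Δh/(αΔT) = 0.0069 / (1.4×10⁻⁴ × 0.23) ≈ 214.3 m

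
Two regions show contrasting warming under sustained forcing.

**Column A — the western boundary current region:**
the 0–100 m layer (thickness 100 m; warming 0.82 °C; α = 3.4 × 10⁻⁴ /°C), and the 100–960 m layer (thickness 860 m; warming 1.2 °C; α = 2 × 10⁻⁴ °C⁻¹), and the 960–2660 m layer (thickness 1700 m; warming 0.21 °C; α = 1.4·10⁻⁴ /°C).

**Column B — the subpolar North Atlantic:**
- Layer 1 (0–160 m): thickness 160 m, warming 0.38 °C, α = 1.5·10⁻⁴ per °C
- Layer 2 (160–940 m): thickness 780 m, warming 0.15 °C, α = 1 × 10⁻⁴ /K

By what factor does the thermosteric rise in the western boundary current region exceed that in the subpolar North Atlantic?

A Layer 1: 3.4×10⁻⁴ × 0.82 × 100 = 0.02788 m
A 2×10⁻⁴ × 860 × 1.2 = 0.20640 m
A 960–2660 m: 1.4×10⁻⁴ × 0.21 × 1700 = 0.04998 m
A total: 0.28426 m
B 0.38 × 160 × 1.5×10⁻⁴ = 0.00912 m
B 160–940 m: 1×10⁻⁴ × 0.15 × 780 = 0.01170 m
B total: 0.02082 m
Ratio: 0.28426 / 0.02082 ≈ 13.65

13.7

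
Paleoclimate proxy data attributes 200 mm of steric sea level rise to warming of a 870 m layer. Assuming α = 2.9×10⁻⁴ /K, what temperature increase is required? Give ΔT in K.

ΔT = Δh/(αH) = 0.2 / (2.9×10⁻⁴ × 870) ≈ 0.7927 K

about 0.793 K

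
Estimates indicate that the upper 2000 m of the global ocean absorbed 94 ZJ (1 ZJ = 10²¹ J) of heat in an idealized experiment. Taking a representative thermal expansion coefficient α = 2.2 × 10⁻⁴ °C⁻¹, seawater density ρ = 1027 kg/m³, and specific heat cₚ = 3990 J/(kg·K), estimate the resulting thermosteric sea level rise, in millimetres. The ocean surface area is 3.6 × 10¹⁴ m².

Per unit area: Q = 94×10²¹ / (3.6×10¹⁴) ≈ 2.611×10⁸ J/m²
Δh = αQ/(ρcₚ) = 2.2×10⁻⁴ × 2.611×10⁸ / (1027 × 3990) ≈ 0.014018 m

Δh = 14.0 mm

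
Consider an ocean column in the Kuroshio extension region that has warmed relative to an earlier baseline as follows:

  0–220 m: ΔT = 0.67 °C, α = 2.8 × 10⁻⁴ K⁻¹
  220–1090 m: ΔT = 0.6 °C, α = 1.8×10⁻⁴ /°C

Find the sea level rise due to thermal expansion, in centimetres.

about 14 cm

2.8×10⁻⁴ × 220 × 0.67 = 0.041272 m
1.8×10⁻⁴ × 0.6 × 870 = 0.09396 m
Δh = 0.041272 + 0.09396 = 0.135232 m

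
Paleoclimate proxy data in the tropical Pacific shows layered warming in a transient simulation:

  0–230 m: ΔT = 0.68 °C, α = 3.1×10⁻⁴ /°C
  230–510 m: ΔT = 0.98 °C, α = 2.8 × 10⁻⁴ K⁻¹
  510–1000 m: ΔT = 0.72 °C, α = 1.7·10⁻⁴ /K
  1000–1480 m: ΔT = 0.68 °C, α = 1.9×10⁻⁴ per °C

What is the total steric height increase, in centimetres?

about 24.7 cm

3.1×10⁻⁴ × 0.68 × 230 = 0.048484 m
2.8×10⁻⁴ × 280 × 0.98 = 0.076832 m
Layer 3: 490 × 0.72 × 1.7×10⁻⁴ = 0.059976 m
1000–1480 m: 0.68 × 1.9×10⁻⁴ × 480 = 0.062016 m
Δh = 0.048484 + 0.076832 + 0.059976 + 0.062016 = 0.247308 m ≈ 24.7 cm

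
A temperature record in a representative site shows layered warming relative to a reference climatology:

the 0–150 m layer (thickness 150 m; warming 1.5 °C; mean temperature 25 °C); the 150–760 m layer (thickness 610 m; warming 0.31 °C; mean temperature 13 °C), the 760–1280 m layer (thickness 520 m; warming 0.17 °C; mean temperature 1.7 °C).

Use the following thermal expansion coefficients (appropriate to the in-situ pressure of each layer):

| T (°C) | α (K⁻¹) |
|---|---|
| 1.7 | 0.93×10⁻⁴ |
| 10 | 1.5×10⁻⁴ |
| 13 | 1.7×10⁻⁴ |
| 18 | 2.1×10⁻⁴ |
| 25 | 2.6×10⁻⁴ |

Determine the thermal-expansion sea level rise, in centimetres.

Δh ≈ 9.89 cm

Layer 1 at 25 °C → α = 2.6×10⁻⁴ K⁻¹
Layer 2 at 13 °C → α = 1.7×10⁻⁴ K⁻¹
Layer 3 at 1.7 °C → α = 0.93×10⁻⁴ K⁻¹
1.5 × 2.6×10⁻⁴ × 150 = 0.05850 m
610 × 1.7×10⁻⁴ × 0.31 = 0.032147 m
520 × 0.17 × 0.93×10⁻⁴ = 0.0082212 m
Δh = 0.05850 + 0.032147 + 0.0082212 = 0.0988682 m ≈ 9.89 cm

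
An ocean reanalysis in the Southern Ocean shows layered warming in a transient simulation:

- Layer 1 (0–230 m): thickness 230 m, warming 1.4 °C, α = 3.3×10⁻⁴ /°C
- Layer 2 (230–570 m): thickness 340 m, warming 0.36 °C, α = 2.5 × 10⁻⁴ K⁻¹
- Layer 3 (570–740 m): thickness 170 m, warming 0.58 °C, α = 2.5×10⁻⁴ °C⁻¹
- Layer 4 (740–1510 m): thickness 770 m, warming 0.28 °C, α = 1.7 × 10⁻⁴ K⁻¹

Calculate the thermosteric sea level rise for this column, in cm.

19.8 cm of thermosteric rise

230 × 1.4 × 3.3×10⁻⁴ = 0.10626 m
230–570 m: 2.5×10⁻⁴ × 340 × 0.36 = 0.03060 m
Layer 3: 170 × 0.58 × 2.5×10⁻⁴ = 0.02465 m
1.7×10⁻⁴ × 770 × 0.28 = 0.036652 m
Δh = 0.10626 + 0.03060 + 0.02465 + 0.036652 = 0.198162 m ≈ 19.8 cm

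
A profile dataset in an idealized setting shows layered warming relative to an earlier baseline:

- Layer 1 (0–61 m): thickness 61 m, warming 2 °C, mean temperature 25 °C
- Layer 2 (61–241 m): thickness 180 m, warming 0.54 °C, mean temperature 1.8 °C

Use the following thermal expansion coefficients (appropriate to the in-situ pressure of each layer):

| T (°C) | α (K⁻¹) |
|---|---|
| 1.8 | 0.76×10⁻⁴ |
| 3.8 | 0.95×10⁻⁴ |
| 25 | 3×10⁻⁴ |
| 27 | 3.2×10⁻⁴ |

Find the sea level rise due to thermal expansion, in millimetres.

44.0 mm of thermosteric rise

Layer 1 at 25 °C → α = 3×10⁻⁴ K⁻¹
Layer 2 at 1.8 °C → α = 0.76×10⁻⁴ K⁻¹
2 × 3×10⁻⁴ × 61 = 0.03660 m
Layer 2: 180 × 0.76×10⁻⁴ × 0.54 = 0.0073872 m
Δh = 0.03660 + 0.0073872 = 0.0439872 m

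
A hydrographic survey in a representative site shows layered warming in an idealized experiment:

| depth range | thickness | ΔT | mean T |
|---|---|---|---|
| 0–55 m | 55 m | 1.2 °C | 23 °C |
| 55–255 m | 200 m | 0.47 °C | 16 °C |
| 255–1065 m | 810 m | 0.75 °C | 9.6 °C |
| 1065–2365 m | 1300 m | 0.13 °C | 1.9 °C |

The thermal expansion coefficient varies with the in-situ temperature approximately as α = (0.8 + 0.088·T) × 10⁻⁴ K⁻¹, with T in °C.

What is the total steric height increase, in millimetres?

Δh ≈ 160 mm

Layer 1: α = (0.8 + 0.088×23)×10⁻⁴ = 2.824×10⁻⁴ K⁻¹
Layer 2: α = (0.8 + 0.088×16)×10⁻⁴ = 2.208×10⁻⁴ K⁻¹
Layer 3: α = (0.8 + 0.088×9.6)×10⁻⁴ = 1.6448×10⁻⁴ K⁻¹
Layer 4: α = (0.8 + 0.088×1.9)×10⁻⁴ = 0.9672×10⁻⁴ K⁻¹
Layer 1: 55 × 2.824×10⁻⁴ × 1.2 = 0.0186384 m
55–255 m: 200 × 2.208×10⁻⁴ × 0.47 = 0.0207552 m
Layer 3: 1.6448×10⁻⁴ × 810 × 0.75 = 0.0999216 m
1065–2365 m: 0.13 × 1300 × 0.9672×10⁻⁴ = 0.01634568 m
Δh = 0.0186384 + 0.0207552 + 0.0999216 + 0.01634568 = 0.15566088 m ≈ 160 mm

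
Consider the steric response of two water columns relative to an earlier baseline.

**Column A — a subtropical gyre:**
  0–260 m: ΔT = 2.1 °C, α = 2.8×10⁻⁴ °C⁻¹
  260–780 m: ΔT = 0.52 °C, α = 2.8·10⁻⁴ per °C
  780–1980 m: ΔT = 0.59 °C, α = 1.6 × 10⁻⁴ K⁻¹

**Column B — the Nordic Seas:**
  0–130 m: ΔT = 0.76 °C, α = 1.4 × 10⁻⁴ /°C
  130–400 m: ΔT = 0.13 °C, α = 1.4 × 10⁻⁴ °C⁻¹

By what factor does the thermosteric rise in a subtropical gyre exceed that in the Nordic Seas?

A 2.8×10⁻⁴ × 2.1 × 260 = 0.15288 m
A 520 × 0.52 × 2.8×10⁻⁴ = 0.075712 m
A 1.6×10⁻⁴ × 0.59 × 1200 = 0.11328 m
A total: 0.341872 m
B 0–130 m: 130 × 1.4×10⁻⁴ × 0.76 = 0.013832 m
B Layer 2: 270 × 0.13 × 1.4×10⁻⁴ = 0.004914 m
B total: 0.018746 m
Ratio: 0.341872 / 0.018746 ≈ 18.24

≈ 18.2×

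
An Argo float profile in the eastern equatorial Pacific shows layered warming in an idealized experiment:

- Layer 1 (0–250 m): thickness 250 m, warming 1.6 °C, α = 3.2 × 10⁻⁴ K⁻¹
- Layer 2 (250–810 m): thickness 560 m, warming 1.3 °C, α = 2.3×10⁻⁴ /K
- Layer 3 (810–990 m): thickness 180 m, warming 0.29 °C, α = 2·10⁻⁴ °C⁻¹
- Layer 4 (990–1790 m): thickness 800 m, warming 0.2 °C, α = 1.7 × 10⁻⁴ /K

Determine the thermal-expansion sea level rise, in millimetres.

3.2×10⁻⁴ × 250 × 1.6 = 0.12800 m
250–810 m: 560 × 1.3 × 2.3×10⁻⁴ = 0.16744 m
180 × 0.29 × 2×10⁻⁴ = 0.01044 m
Layer 4: 1.7×10⁻⁴ × 0.2 × 800 = 0.02720 m
Δh = 0.12800 + 0.16744 + 0.01044 + 0.02720 = 0.33308 m

333 mm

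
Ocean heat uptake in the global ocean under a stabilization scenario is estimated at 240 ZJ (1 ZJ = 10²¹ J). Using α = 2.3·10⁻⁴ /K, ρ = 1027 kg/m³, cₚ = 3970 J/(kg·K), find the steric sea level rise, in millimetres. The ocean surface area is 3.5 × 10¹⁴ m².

Δh = 38.7 mm

Per unit area: Q = 240×10²¹ / (3.5×10¹⁴) ≈ 6.857×10⁸ J/m²
Δh = αQ/(ρcₚ) = 2.3×10⁻⁴ × 6.857×10⁸ / (1027 × 3970) ≈ 0.038681 m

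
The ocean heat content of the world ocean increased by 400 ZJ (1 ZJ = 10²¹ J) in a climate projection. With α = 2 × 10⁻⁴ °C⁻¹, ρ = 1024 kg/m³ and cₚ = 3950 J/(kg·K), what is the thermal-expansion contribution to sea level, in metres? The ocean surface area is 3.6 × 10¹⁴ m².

Per unit area: Q = 400×10²¹ / (3.6×10¹⁴) ≈ 1.111×10⁹ J/m²
Δh = αQ/(ρcₚ) = 2×10⁻⁴ × 1.111×10⁹ / (1024 × 3950) ≈ 0.054935 m

about 0.055 m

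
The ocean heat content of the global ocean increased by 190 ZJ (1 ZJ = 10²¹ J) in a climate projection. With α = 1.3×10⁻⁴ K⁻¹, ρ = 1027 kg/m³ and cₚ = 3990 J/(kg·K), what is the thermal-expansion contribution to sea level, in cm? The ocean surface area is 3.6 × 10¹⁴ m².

Per unit area: Q = 190×10²¹ / (3.6×10¹⁴) ≈ 5.278×10⁸ J/m²
Δh = αQ/(ρcₚ) = 1.3×10⁻⁴ × 5.278×10⁸ / (1027 × 3990) ≈ 0.016744 m

1.67 cm of thermosteric rise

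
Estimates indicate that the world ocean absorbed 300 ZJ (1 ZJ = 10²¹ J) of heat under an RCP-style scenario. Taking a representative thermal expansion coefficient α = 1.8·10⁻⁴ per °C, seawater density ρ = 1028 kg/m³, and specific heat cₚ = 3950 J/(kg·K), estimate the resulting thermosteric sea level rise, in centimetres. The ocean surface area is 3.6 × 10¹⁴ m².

Δh ≈ 3.69 cm

Per unit area: Q = 300×10²¹ / (3.6×10¹⁴) ≈ 8.333×10⁸ J/m²
Δh = αQ/(ρcₚ) = 1.8×10⁻⁴ × 8.333×10⁸ / (1028 × 3950) ≈ 0.036939 m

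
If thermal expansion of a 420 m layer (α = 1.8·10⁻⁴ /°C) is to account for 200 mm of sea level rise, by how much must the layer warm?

about 2.65 °C

ΔT = Δh/(αH) = 0.2 / (1.8×10⁻⁴ × 420) ≈ 2.646 °C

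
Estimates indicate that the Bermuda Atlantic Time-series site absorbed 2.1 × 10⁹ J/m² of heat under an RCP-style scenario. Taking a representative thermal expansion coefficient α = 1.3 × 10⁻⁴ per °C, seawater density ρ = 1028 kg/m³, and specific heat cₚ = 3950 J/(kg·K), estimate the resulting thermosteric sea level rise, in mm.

Δh = αQ/(ρcₚ) = 1.3×10⁻⁴ × 2.1×10⁹ / (1028 × 3950) ≈ 0.067231 m

about 67 mm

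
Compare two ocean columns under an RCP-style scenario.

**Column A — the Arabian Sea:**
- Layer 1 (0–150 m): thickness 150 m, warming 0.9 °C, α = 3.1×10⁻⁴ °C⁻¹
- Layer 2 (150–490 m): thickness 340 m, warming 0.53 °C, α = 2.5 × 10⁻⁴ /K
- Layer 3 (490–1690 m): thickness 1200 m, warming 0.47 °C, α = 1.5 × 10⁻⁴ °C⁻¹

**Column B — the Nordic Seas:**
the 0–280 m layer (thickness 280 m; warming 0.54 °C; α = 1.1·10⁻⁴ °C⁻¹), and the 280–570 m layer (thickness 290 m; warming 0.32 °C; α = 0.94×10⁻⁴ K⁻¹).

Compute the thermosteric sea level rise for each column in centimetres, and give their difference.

Δh_A ≈ 17 cm, Δh_B ≈ 2.5 cm; difference ≈ 15 cm

A Layer 1: 3.1×10⁻⁴ × 0.9 × 150 = 0.04185 m
A 2.5×10⁻⁴ × 340 × 0.53 = 0.04505 m
A Layer 3: 0.47 × 1.5×10⁻⁴ × 1200 = 0.08460 m
A total: 0.17150 m
B 280 × 0.54 × 1.1×10⁻⁴ = 0.016632 m
B Layer 2: 0.32 × 0.94×10⁻⁴ × 290 = 0.0087232 m
B total: 0.0253552 m
Difference: 0.17150 − 0.0253552 = 0.1461448 m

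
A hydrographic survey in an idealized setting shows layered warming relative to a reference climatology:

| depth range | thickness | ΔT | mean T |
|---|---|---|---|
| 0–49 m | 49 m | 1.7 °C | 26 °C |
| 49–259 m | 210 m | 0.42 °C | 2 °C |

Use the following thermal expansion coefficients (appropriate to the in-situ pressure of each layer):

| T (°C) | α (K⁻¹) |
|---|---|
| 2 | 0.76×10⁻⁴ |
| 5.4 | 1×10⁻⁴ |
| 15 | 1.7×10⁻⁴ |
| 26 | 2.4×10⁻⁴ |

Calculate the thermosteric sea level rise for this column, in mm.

Δh ≈ 26.7 mm

Layer 1 at 26 °C → α = 2.4×10⁻⁴ K⁻¹
Layer 2 at 2 °C → α = 0.76×10⁻⁴ K⁻¹
0–49 m: 49 × 2.4×10⁻⁴ × 1.7 = 0.019992 m
210 × 0.42 × 0.76×10⁻⁴ = 0.0067032 m
Δh = 0.019992 + 0.0067032 = 0.0266952 m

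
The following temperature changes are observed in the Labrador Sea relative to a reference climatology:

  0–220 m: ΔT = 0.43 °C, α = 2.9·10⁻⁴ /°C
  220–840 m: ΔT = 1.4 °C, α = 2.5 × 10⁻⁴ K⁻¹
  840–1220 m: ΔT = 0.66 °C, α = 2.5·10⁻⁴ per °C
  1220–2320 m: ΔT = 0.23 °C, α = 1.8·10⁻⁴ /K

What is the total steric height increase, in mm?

350 mm of thermosteric rise

Layer 1: 2.9×10⁻⁴ × 220 × 0.43 = 0.027434 m
220–840 m: 1.4 × 2.5×10⁻⁴ × 620 = 0.21700 m
Layer 3: 380 × 0.66 × 2.5×10⁻⁴ = 0.06270 m
1220–2320 m: 0.23 × 1.8×10⁻⁴ × 1100 = 0.04554 m
Δh = 0.027434 + 0.21700 + 0.06270 + 0.04554 = 0.352674 m ≈ 350 mm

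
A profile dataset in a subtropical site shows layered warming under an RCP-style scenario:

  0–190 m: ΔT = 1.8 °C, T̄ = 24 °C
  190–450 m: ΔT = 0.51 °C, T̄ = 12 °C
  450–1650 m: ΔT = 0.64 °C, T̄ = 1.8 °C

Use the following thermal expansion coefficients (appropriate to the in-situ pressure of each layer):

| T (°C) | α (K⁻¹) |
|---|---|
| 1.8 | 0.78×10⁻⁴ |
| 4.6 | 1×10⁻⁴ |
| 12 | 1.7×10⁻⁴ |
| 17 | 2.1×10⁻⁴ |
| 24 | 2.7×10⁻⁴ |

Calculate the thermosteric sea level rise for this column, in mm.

about 175 mm

Layer 1 at 24 °C → α = 2.7×10⁻⁴ K⁻¹
Layer 2 at 12 °C → α = 1.7×10⁻⁴ K⁻¹
Layer 3 at 1.8 °C → α = 0.78×10⁻⁴ K⁻¹
190 × 2.7×10⁻⁴ × 1.8 = 0.09234 m
190–450 m: 260 × 0.51 × 1.7×10⁻⁴ = 0.022542 m
0.64 × 1200 × 0.78×10⁻⁴ = 0.059904 m
Δh = 0.09234 + 0.022542 + 0.059904 = 0.174786 m ≈ 175 mm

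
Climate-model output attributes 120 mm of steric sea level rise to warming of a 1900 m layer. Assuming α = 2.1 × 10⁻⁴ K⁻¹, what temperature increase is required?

ΔT = Δh/(αH) = 0.12 / (2.1×10⁻⁴ × 1900) ≈ 0.3008 K

about 0.301 K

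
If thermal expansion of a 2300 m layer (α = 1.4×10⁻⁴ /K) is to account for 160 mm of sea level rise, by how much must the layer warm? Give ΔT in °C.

ΔT = Δh/(αH) = 0.16 / (1.4×10⁻⁴ × 2300) ≈ 0.4969 °C

0.497 °C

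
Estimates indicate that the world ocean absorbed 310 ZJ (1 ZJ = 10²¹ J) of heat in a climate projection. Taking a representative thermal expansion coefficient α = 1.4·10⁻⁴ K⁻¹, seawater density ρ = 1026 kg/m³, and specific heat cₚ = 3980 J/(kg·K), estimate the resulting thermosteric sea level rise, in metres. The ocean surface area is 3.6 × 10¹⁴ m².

Δh = 0.0295 m

Per unit area: Q = 310×10²¹ / (3.6×10¹⁴) ≈ 8.611×10⁸ J/m²
Δh = αQ/(ρcₚ) = 1.4×10⁻⁴ × 8.611×10⁸ / (1026 × 3980) ≈ 0.029522 m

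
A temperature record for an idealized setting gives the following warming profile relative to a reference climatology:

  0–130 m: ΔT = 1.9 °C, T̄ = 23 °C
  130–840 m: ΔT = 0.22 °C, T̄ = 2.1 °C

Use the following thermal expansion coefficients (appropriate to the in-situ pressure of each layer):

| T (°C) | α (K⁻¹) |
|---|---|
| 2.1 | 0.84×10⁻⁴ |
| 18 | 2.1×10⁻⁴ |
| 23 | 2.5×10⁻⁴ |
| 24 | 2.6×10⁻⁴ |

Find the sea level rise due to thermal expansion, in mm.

Δh ≈ 74.9 mm

Layer 1 at 23 °C → α = 2.5×10⁻⁴ K⁻¹
Layer 2 at 2.1 °C → α = 0.84×10⁻⁴ K⁻¹
0–130 m: 2.5×10⁻⁴ × 130 × 1.9 = 0.06175 m
130–840 m: 710 × 0.22 × 0.84×10⁻⁴ = 0.0131208 m
Δh = 0.06175 + 0.0131208 = 0.0748708 m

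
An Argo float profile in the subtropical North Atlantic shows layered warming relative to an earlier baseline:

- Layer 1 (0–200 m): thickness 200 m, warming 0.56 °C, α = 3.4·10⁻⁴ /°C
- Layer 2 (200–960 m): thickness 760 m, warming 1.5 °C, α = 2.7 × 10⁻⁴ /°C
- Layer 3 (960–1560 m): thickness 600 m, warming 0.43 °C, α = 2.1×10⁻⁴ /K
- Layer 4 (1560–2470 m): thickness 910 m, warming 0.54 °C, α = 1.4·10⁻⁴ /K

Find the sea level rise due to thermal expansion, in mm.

470 mm of thermosteric rise

Layer 1: 200 × 3.4×10⁻⁴ × 0.56 = 0.03808 m
1.5 × 760 × 2.7×10⁻⁴ = 0.30780 m
Layer 3: 0.43 × 2.1×10⁻⁴ × 600 = 0.05418 m
0.54 × 1.4×10⁻⁴ × 910 = 0.068796 m
Δh = 0.03808 + 0.30780 + 0.05418 + 0.068796 = 0.468856 m ≈ 470 mm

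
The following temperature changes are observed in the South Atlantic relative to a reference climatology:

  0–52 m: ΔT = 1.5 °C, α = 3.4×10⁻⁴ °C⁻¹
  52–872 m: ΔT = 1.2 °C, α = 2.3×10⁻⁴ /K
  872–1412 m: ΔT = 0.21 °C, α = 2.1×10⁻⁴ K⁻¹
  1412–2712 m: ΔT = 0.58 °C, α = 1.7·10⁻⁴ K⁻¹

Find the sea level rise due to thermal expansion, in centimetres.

52 × 1.5 × 3.4×10⁻⁴ = 0.02652 m
2.3×10⁻⁴ × 820 × 1.2 = 0.22632 m
Layer 3: 0.21 × 2.1×10⁻⁴ × 540 = 0.023814 m
1300 × 0.58 × 1.7×10⁻⁴ = 0.12818 m
Δh = 0.02652 + 0.22632 + 0.023814 + 0.12818 = 0.404834 m ≈ 40.5 cm

40.5 cm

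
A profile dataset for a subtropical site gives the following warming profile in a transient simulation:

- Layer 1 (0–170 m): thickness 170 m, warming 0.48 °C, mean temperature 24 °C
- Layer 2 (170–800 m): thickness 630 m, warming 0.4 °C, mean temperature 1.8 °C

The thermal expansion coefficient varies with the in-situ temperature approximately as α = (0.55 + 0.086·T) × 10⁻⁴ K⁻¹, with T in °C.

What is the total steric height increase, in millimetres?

39 mm of thermosteric rise

Layer 1: α = (0.55 + 0.086×24)×10⁻⁴ = 2.614×10⁻⁴ K⁻¹
Layer 2: α = (0.55 + 0.086×1.8)×10⁻⁴ = 0.7048×10⁻⁴ K⁻¹
0–170 m: 170 × 0.48 × 2.614×10⁻⁴ = 0.02133024 m
0.4 × 630 × 0.7048×10⁻⁴ = 0.01776096 m
Δh = 0.02133024 + 0.01776096 = 0.0390912 m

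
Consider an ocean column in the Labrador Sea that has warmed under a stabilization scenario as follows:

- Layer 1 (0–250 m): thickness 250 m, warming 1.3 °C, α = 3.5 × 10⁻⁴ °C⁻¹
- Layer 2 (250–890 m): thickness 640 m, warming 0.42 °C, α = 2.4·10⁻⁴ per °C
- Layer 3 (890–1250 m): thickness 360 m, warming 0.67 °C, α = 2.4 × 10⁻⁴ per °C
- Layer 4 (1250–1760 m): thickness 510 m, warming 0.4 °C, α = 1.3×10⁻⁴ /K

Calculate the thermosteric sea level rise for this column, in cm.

250 × 1.3 × 3.5×10⁻⁴ = 0.11375 m
250–890 m: 0.42 × 640 × 2.4×10⁻⁴ = 0.064512 m
Layer 3: 360 × 2.4×10⁻⁴ × 0.67 = 0.057888 m
1250–1760 m: 1.3×10⁻⁴ × 0.4 × 510 = 0.02652 m
Δh = 0.11375 + 0.064512 + 0.057888 + 0.02652 = 0.26267 m

26 cm of thermosteric rise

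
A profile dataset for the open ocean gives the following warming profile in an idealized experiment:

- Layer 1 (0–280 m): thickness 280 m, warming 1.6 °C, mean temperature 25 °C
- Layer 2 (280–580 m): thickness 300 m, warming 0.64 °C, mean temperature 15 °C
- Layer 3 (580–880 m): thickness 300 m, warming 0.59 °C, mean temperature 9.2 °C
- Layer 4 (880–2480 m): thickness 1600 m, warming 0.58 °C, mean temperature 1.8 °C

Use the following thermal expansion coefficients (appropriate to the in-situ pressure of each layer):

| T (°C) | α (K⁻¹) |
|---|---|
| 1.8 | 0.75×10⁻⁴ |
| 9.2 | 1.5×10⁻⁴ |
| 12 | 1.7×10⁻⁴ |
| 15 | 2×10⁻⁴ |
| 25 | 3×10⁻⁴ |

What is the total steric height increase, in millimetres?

Δh ≈ 269 mm

Layer 1 at 25 °C → α = 3×10⁻⁴ K⁻¹
Layer 2 at 15 °C → α = 2×10⁻⁴ K⁻¹
Layer 3 at 9.2 °C → α = 1.5×10⁻⁴ K⁻¹
Layer 4 at 1.8 °C → α = 0.75×10⁻⁴ K⁻¹
1.6 × 3×10⁻⁴ × 280 = 0.13440 m
Layer 2: 0.64 × 2×10⁻⁴ × 300 = 0.03840 m
300 × 0.59 × 1.5×10⁻⁴ = 0.02655 m
880–2480 m: 0.58 × 0.75×10⁻⁴ × 1600 = 0.06960 m
Δh = 0.13440 + 0.03840 + 0.02655 + 0.06960 = 0.26895 m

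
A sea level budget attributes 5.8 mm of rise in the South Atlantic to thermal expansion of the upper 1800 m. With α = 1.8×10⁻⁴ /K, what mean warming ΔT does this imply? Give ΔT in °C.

ΔT = Δh/(αH) = 0.0058 / (1.8×10⁻⁴ × 1800) ≈ 0.01790 °C

ΔT ≈ 0.0179 °C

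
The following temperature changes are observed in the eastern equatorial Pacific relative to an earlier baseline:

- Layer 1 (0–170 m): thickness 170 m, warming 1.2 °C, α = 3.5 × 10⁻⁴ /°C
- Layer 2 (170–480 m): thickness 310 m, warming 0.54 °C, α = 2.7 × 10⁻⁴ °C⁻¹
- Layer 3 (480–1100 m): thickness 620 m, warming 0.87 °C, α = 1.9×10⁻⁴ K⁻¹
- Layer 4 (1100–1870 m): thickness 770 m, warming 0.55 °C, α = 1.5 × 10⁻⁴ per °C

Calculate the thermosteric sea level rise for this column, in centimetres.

1.2 × 170 × 3.5×10⁻⁴ = 0.07140 m
310 × 0.54 × 2.7×10⁻⁴ = 0.045198 m
480–1100 m: 620 × 1.9×10⁻⁴ × 0.87 = 0.102486 m
Layer 4: 770 × 0.55 × 1.5×10⁻⁴ = 0.063525 m
Δh = 0.07140 + 0.045198 + 0.102486 + 0.063525 = 0.282609 m ≈ 28.3 cm

about 28.3 cm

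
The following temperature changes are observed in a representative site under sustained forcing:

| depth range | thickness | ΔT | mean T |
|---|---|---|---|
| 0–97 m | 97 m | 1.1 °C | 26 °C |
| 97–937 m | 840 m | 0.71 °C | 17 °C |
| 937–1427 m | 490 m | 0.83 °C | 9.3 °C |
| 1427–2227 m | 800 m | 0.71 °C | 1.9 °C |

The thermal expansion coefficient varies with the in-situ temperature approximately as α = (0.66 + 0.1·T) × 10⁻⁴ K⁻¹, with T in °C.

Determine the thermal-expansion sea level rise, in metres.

Layer 1: α = (0.66 + 0.1×26)×10⁻⁴ = 3.26×10⁻⁴ K⁻¹
Layer 2: α = (0.66 + 0.1×17)×10⁻⁴ = 2.36×10⁻⁴ K⁻¹
Layer 3: α = (0.66 + 0.1×9.3)×10⁻⁴ = 1.59×10⁻⁴ K⁻¹
Layer 4: α = (0.66 + 0.1×1.9)×10⁻⁴ = 0.85×10⁻⁴ K⁻¹
Layer 1: 3.26×10⁻⁴ × 1.1 × 97 = 0.0347842 m
840 × 2.36×10⁻⁴ × 0.71 = 0.1407504 m
937–1427 m: 0.83 × 1.59×10⁻⁴ × 490 = 0.0646653 m
Layer 4: 800 × 0.85×10⁻⁴ × 0.71 = 0.04828 m
Δh = 0.0347842 + 0.1407504 + 0.0646653 + 0.04828 = 0.2884799 m

about 0.288 m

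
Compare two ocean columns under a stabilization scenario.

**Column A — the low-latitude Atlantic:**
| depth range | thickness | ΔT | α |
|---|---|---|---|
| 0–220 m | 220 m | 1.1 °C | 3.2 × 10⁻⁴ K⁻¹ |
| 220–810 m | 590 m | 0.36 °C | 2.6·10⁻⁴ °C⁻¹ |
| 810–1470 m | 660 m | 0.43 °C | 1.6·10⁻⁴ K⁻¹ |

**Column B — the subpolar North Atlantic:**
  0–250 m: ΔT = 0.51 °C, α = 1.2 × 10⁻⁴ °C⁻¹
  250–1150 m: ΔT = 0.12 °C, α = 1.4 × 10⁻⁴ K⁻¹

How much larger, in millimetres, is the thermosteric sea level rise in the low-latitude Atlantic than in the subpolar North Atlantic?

A Layer 1: 3.2×10⁻⁴ × 1.1 × 220 = 0.07744 m
A Layer 2: 2.6×10⁻⁴ × 590 × 0.36 = 0.055224 m
A Layer 3: 1.6×10⁻⁴ × 660 × 0.43 = 0.045408 m
A total: 0.178072 m
B 0–250 m: 1.2×10⁻⁴ × 250 × 0.51 = 0.01530 m
B 250–1150 m: 900 × 0.12 × 1.4×10⁻⁴ = 0.01512 m
B total: 0.03042 m
Difference: 0.178072 − 0.03042 = 0.147652 m

150 mm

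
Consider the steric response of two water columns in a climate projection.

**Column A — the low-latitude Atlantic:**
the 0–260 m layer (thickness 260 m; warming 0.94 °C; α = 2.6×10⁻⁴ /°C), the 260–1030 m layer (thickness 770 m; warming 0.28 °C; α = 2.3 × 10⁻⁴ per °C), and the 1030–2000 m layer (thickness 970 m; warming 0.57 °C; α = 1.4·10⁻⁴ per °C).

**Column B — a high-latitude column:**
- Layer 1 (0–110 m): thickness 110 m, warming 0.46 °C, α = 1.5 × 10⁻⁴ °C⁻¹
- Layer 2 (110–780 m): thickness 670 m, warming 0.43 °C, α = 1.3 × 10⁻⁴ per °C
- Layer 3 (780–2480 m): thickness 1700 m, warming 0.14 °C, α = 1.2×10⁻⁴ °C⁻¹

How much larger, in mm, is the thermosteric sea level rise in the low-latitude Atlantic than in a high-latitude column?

A Layer 1: 0.94 × 260 × 2.6×10⁻⁴ = 0.063544 m
A 770 × 2.3×10⁻⁴ × 0.28 = 0.049588 m
A 1030–2000 m: 1.4×10⁻⁴ × 970 × 0.57 = 0.077406 m
A total: 0.190538 m
B 0.46 × 1.5×10⁻⁴ × 110 = 0.00759 m
B 110–780 m: 0.43 × 1.3×10⁻⁴ × 670 = 0.037453 m
B 780–2480 m: 1.2×10⁻⁴ × 0.14 × 1700 = 0.02856 m
B total: 0.073603 m
Difference: 0.190538 − 0.073603 = 0.116935 m

Δh_A − Δh_B ≈ 120 mm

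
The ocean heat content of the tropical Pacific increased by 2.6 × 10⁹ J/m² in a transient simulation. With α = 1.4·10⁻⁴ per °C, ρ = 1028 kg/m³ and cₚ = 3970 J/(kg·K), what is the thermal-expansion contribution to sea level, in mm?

Δh = αQ/(ρcₚ) = 1.4×10⁻⁴ × 2.6×10⁹ / (1028 × 3970) ≈ 0.08919 m

about 89 mm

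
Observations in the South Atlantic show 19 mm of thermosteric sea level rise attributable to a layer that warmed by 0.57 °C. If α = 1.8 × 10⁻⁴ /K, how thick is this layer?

H ≈ 185 m

H = Δh/(αΔT) = 0.019 / (1.8×10⁻⁴ × 0.57) ≈ 185.2 m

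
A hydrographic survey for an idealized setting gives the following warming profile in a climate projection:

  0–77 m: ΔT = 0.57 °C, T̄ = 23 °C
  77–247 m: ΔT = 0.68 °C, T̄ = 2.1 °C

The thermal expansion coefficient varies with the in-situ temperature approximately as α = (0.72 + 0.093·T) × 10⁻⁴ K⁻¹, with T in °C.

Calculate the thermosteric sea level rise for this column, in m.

Layer 1: α = (0.72 + 0.093×23)×10⁻⁴ = 2.859×10⁻⁴ K⁻¹
Layer 2: α = (0.72 + 0.093×2.1)×10⁻⁴ = 0.9153×10⁻⁴ K⁻¹
0–77 m: 2.859×10⁻⁴ × 77 × 0.57 = 0.012548151 m
Layer 2: 0.9153×10⁻⁴ × 170 × 0.68 = 0.010580868 m
Δh = 0.012548151 + 0.010580868 = 0.023129019 m

Δh = 0.023 m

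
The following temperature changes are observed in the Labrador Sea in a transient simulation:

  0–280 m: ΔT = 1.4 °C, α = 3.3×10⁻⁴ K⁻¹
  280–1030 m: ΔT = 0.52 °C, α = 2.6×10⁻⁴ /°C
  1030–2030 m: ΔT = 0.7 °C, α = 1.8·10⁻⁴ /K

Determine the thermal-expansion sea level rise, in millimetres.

Layer 1: 280 × 1.4 × 3.3×10⁻⁴ = 0.12936 m
2.6×10⁻⁴ × 750 × 0.52 = 0.10140 m
1030–2030 m: 1000 × 1.8×10⁻⁴ × 0.7 = 0.12600 m
Δh = 0.12936 + 0.10140 + 0.12600 = 0.35676 m

about 360 mm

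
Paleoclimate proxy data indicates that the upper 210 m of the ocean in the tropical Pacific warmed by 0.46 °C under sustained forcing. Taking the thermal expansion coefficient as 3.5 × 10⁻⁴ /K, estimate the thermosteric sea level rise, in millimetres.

Δh = αΔT·H = 3.5×10⁻⁴ × 0.46 × 210 = 0.03381 m

33.8 mm of thermosteric rise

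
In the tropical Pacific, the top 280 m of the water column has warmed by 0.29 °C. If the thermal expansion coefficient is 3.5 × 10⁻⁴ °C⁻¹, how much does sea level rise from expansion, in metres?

Δh = 0.0284 m

Δh = αΔT·H = 3.5×10⁻⁴ × 0.29 × 280 = 0.02842 m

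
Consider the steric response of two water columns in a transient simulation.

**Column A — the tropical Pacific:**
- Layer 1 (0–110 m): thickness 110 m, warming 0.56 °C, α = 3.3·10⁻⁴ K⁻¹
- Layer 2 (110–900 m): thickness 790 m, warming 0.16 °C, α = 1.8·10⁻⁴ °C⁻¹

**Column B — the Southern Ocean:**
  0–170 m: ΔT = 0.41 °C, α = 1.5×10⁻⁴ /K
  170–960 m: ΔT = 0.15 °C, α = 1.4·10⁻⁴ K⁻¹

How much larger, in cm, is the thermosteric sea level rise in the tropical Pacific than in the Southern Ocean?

Δh_A − Δh_B ≈ 1.60 cm

A Layer 1: 0.56 × 3.3×10⁻⁴ × 110 = 0.020328 m
A Layer 2: 1.8×10⁻⁴ × 790 × 0.16 = 0.022752 m
A total: 0.04308 m
B Layer 1: 170 × 0.41 × 1.5×10⁻⁴ = 0.010455 m
B 170–960 m: 1.4×10⁻⁴ × 790 × 0.15 = 0.01659 m
B total: 0.027045 m
Difference: 0.04308 − 0.027045 = 0.016035 m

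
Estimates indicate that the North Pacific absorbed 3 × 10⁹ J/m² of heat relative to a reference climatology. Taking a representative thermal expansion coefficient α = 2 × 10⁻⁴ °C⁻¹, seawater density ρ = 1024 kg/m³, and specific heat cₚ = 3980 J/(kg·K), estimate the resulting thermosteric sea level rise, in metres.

Δh = αQ/(ρcₚ) = 2×10⁻⁴ × 3×10⁹ / (1024 × 3980) ≈ 0.14722 m

0.147 m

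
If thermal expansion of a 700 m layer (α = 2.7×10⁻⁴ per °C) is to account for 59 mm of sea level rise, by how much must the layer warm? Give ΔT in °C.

ΔT = Δh/(αH) = 0.059 / (2.7×10⁻⁴ × 700) ≈ 0.3122 °C

0.312 °C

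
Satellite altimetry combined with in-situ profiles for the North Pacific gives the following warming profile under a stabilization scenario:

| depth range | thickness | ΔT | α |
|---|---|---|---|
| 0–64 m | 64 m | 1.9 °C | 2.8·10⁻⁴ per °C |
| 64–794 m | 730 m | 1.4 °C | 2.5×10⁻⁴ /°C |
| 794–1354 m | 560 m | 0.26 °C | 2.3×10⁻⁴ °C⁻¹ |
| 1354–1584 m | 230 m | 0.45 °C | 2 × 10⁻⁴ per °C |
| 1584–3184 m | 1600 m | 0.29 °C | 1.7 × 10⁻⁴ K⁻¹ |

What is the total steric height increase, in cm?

Δh ≈ 42.3 cm

64 × 2.8×10⁻⁴ × 1.9 = 0.034048 m
64–794 m: 2.5×10⁻⁴ × 730 × 1.4 = 0.25550 m
794–1354 m: 560 × 2.3×10⁻⁴ × 0.26 = 0.033488 m
1354–1584 m: 0.45 × 2×10⁻⁴ × 230 = 0.02070 m
0.29 × 1.7×10⁻⁴ × 1600 = 0.07888 m
Δh = 0.034048 + 0.25550 + 0.033488 + 0.02070 + 0.07888 = 0.422616 m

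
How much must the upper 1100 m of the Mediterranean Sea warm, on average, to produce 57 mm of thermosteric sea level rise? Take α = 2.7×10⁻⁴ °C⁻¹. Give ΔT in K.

ΔT = Δh/(αH) = 0.057 / (2.7×10⁻⁴ × 1100) ≈ 0.1919 K

0.19 K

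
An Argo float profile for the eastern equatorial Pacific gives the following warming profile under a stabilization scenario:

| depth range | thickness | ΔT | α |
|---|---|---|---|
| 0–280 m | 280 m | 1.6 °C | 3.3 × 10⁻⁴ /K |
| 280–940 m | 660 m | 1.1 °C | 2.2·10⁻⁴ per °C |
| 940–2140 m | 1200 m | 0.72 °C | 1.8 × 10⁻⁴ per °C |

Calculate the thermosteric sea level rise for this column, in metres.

0.463 m of thermosteric rise

3.3×10⁻⁴ × 280 × 1.6 = 0.14784 m
280–940 m: 2.2×10⁻⁴ × 660 × 1.1 = 0.15972 m
Layer 3: 1200 × 1.8×10⁻⁴ × 0.72 = 0.15552 m
Δh = 0.14784 + 0.15972 + 0.15552 = 0.46308 m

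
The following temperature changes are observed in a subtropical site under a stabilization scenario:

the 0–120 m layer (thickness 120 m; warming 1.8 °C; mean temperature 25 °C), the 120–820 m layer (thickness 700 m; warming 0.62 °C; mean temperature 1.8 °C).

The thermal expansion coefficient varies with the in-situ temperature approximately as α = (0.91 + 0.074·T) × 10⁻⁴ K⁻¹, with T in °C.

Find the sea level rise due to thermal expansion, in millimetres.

Layer 1: α = (0.91 + 0.074×25)×10⁻⁴ = 2.76×10⁻⁴ K⁻¹
Layer 2: α = (0.91 + 0.074×1.8)×10⁻⁴ = 1.0432×10⁻⁴ K⁻¹
Layer 1: 1.8 × 2.76×10⁻⁴ × 120 = 0.059616 m
120–820 m: 700 × 1.0432×10⁻⁴ × 0.62 = 0.04527488 m
Δh = 0.059616 + 0.04527488 = 0.10489088 m ≈ 105 mm

105 mm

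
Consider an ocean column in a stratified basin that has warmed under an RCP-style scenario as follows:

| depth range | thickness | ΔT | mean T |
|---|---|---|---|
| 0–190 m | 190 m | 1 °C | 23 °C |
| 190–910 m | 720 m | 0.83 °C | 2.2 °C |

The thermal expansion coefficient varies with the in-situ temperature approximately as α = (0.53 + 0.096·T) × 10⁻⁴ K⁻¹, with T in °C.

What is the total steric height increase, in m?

Δh ≈ 0.0963 m

Layer 1: α = (0.53 + 0.096×23)×10⁻⁴ = 2.738×10⁻⁴ K⁻¹
Layer 2: α = (0.53 + 0.096×2.2)×10⁻⁴ = 0.7412×10⁻⁴ K⁻¹
190 × 1 × 2.738×10⁻⁴ = 0.052022 m
190–910 m: 0.7412×10⁻⁴ × 0.83 × 720 = 0.044294112 m
Δh = 0.052022 + 0.044294112 = 0.096316112 m ≈ 0.0963 m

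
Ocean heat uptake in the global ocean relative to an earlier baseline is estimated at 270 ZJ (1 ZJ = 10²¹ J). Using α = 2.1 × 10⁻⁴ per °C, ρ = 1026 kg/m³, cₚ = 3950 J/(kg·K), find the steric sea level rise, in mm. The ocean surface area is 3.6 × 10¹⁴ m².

Per unit area: Q = 270×10²¹ / (3.6×10¹⁴) = 7.5×10⁸ J/m²
Δh = αQ/(ρcₚ) = 2.1×10⁻⁴ × 7.5×10⁸ / (1026 × 3950) ≈ 0.038863 m

38.9 mm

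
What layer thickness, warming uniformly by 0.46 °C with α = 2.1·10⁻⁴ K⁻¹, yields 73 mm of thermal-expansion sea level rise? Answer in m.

760 m

H = Δh/(αΔT) = 0.073 / (2.1×10⁻⁴ × 0.46) ≈ 755.7 m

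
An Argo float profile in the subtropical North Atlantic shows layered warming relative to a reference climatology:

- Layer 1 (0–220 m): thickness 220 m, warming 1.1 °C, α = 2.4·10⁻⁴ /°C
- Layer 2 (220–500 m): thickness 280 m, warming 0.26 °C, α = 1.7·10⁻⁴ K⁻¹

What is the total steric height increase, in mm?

Δh = 70.5 mm

Layer 1: 1.1 × 2.4×10⁻⁴ × 220 = 0.05808 m
220–500 m: 0.26 × 1.7×10⁻⁴ × 280 = 0.012376 m
Δh = 0.05808 + 0.012376 = 0.070456 m ≈ 70.5 mm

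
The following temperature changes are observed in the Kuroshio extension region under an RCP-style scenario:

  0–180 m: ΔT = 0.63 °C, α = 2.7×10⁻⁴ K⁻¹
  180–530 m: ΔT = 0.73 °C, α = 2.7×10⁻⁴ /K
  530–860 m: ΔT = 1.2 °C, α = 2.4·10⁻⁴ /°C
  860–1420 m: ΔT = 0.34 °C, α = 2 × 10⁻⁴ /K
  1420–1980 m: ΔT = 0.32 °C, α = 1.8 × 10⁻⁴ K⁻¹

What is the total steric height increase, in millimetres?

265 mm

0–180 m: 0.63 × 2.7×10⁻⁴ × 180 = 0.030618 m
Layer 2: 2.7×10⁻⁴ × 350 × 0.73 = 0.068985 m
530–860 m: 1.2 × 330 × 2.4×10⁻⁴ = 0.09504 m
Layer 4: 2×10⁻⁴ × 560 × 0.34 = 0.03808 m
Layer 5: 560 × 1.8×10⁻⁴ × 0.32 = 0.032256 m
Δh = 0.030618 + 0.068985 + 0.09504 + 0.03808 + 0.032256 = 0.264979 m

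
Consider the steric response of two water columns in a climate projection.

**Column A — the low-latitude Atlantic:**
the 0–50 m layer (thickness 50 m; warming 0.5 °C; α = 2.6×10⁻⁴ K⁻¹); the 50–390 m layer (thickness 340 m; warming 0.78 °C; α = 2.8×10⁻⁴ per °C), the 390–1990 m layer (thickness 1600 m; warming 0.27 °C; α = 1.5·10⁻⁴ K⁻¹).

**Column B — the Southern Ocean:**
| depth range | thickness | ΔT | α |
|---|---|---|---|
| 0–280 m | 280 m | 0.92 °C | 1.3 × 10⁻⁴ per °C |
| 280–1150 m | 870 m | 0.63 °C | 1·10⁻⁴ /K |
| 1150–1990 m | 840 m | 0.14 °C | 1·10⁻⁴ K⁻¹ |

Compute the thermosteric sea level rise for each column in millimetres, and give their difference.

Δh_A ≈ 150 mm, Δh_B ≈ 100 mm; difference ≈ 45 mm

A Layer 1: 0.5 × 2.6×10⁻⁴ × 50 = 0.00650 m
A 50–390 m: 0.78 × 2.8×10⁻⁴ × 340 = 0.074256 m
A Layer 3: 1600 × 1.5×10⁻⁴ × 0.27 = 0.06480 m
A total: 0.145556 m
B Layer 1: 1.3×10⁻⁴ × 280 × 0.92 = 0.033488 m
B 280–1150 m: 1×10⁻⁴ × 870 × 0.63 = 0.05481 m
B 1150–1990 m: 0.14 × 840 × 1×10⁻⁴ = 0.01176 m
B total: 0.100058 m
Difference: 0.145556 − 0.100058 = 0.045498 m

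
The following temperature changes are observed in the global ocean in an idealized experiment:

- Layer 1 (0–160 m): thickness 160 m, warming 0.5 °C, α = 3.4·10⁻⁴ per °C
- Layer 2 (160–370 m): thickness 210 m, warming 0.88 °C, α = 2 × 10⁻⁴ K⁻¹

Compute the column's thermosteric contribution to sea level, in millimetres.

0–160 m: 3.4×10⁻⁴ × 0.5 × 160 = 0.02720 m
160–370 m: 210 × 2×10⁻⁴ × 0.88 = 0.03696 m
Δh = 0.02720 + 0.03696 = 0.06416 m

Δh ≈ 64 mm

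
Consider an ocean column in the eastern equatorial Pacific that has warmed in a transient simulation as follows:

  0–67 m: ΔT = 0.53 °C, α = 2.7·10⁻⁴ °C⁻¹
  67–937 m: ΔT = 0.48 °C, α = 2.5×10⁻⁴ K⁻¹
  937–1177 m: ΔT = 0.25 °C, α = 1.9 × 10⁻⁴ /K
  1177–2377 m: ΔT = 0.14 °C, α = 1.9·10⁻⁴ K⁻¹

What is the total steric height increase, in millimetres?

Δh ≈ 160 mm

0–67 m: 67 × 2.7×10⁻⁴ × 0.53 = 0.0095877 m
870 × 0.48 × 2.5×10⁻⁴ = 0.10440 m
240 × 0.25 × 1.9×10⁻⁴ = 0.01140 m
Layer 4: 1200 × 0.14 × 1.9×10⁻⁴ = 0.03192 m
Δh = 0.0095877 + 0.10440 + 0.01140 + 0.03192 = 0.1573077 m ≈ 160 mm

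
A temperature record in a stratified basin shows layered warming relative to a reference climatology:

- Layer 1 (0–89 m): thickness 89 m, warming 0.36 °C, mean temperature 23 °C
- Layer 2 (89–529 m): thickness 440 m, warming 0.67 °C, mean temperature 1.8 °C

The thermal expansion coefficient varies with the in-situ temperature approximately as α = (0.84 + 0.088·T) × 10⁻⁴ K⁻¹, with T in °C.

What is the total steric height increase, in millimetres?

Layer 1: α = (0.84 + 0.088×23)×10⁻⁴ = 2.864×10⁻⁴ K⁻¹
Layer 2: α = (0.84 + 0.088×1.8)×10⁻⁴ = 0.9984×10⁻⁴ K⁻¹
Layer 1: 2.864×10⁻⁴ × 89 × 0.36 = 0.009176256 m
Layer 2: 0.9984×10⁻⁴ × 0.67 × 440 = 0.029432832 m
Δh = 0.009176256 + 0.029432832 = 0.038609088 m ≈ 39 mm

39 mm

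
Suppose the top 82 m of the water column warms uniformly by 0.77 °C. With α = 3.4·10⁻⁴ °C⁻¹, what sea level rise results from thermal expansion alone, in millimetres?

21 mm of thermosteric rise

Δh = αΔT·H = 3.4×10⁻⁴ × 0.77 × 82 = 0.0214676 m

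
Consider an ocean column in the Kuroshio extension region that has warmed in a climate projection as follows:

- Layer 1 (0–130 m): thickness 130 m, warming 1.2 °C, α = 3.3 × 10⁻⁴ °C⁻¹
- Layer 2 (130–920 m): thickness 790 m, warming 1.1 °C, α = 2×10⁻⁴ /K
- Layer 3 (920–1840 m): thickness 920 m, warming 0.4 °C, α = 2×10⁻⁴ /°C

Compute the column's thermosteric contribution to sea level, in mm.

about 300 mm

0–130 m: 3.3×10⁻⁴ × 130 × 1.2 = 0.05148 m
130–920 m: 2×10⁻⁴ × 1.1 × 790 = 0.17380 m
920–1840 m: 2×10⁻⁴ × 920 × 0.4 = 0.07360 m
Δh = 0.05148 + 0.17380 + 0.07360 = 0.29888 m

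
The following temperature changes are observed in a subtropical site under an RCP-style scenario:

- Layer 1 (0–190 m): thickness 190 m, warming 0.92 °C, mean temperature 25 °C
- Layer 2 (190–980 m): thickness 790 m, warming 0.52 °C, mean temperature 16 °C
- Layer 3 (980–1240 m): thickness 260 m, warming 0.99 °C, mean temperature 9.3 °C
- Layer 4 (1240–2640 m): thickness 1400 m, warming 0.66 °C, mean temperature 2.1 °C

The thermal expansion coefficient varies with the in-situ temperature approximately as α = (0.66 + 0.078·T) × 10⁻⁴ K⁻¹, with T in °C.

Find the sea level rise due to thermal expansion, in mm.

236 mm

Layer 1: α = (0.66 + 0.078×25)×10⁻⁴ = 2.61×10⁻⁴ K⁻¹
Layer 2: α = (0.66 + 0.078×16)×10⁻⁴ = 1.908×10⁻⁴ K⁻¹
Layer 3: α = (0.66 + 0.078×9.3)×10⁻⁴ = 1.3854×10⁻⁴ K⁻¹
Layer 4: α = (0.66 + 0.078×2.1)×10⁻⁴ = 0.8238×10⁻⁴ K⁻¹
0–190 m: 2.61×10⁻⁴ × 190 × 0.92 = 0.0456228 m
190–980 m: 1.908×10⁻⁴ × 0.52 × 790 = 0.07838064 m
Layer 3: 1.3854×10⁻⁴ × 0.99 × 260 = 0.035660196 m
0.8238×10⁻⁴ × 0.66 × 1400 = 0.07611912 m
Δh = 0.0456228 + 0.07838064 + 0.035660196 + 0.07611912 = 0.235782756 m ≈ 236 mm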